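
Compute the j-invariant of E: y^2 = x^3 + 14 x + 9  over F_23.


Delta = -16(4 a^3 + 27 b^2) mod 23 = 3
-1728 * (4 a)^3 = -1728 * (4*14)^3 mod 23 = 13
j = 13 * 3^(-1) mod 23 = 12

j = 12 (mod 23)


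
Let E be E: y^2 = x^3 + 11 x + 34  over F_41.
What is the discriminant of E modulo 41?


4 a^3 + 27 b^2 = 4*11^3 + 27*34^2 = 5324 + 31212 = 36536
Delta = -16 * (36536) = -584576
Delta mod 41 = 2

Delta = 2 (mod 41)


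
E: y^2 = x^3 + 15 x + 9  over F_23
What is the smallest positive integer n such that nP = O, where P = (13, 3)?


Compute successive multiples of P until we hit O:
  1P = (13, 3)
  2P = (22, 19)
  3P = (17, 18)
  4P = (20, 11)
  5P = (19, 0)
  6P = (20, 12)
  7P = (17, 5)
  8P = (22, 4)
  ... (continuing to 10P)
  10P = O

ord(P) = 10


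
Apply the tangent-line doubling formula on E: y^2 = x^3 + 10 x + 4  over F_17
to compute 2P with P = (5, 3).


Doubling: s = (3 x1^2 + a) / (2 y1)
s = (3*5^2 + 10) / (2*3) mod 17 = 0
x3 = s^2 - 2 x1 mod 17 = 0^2 - 2*5 = 7
y3 = s (x1 - x3) - y1 mod 17 = 0 * (5 - 7) - 3 = 14

2P = (7, 14)


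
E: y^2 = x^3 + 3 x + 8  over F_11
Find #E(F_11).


For each x in F_11, count y with y^2 = x^3 + 3 x + 8 mod 11:
  x = 1: RHS = 1, y in [1, 10]  -> 2 point(s)
  x = 2: RHS = 0, y in [0]  -> 1 point(s)
  x = 3: RHS = 0, y in [0]  -> 1 point(s)
  x = 5: RHS = 5, y in [4, 7]  -> 2 point(s)
  x = 6: RHS = 0, y in [0]  -> 1 point(s)
  x = 7: RHS = 9, y in [3, 8]  -> 2 point(s)
  x = 8: RHS = 5, y in [4, 7]  -> 2 point(s)
  x = 9: RHS = 5, y in [4, 7]  -> 2 point(s)
  x = 10: RHS = 4, y in [2, 9]  -> 2 point(s)
Affine points: 15. Add the point at infinity: total = 16.

#E(F_11) = 16


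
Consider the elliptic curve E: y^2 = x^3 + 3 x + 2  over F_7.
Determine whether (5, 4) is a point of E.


Check whether y^2 = x^3 + 3 x + 2 (mod 7) for (x, y) = (5, 4).
LHS: y^2 = 4^2 mod 7 = 2
RHS: x^3 + 3 x + 2 = 5^3 + 3*5 + 2 mod 7 = 2
LHS = RHS

Yes, on the curve


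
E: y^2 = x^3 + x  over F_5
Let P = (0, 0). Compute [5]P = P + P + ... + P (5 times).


k = 5 = 101_2 (binary, LSB first: 101)
Double-and-add from P = (0, 0):
  bit 0 = 1: acc = O + (0, 0) = (0, 0)
  bit 1 = 0: acc unchanged = (0, 0)
  bit 2 = 1: acc = (0, 0) + O = (0, 0)

5P = (0, 0)


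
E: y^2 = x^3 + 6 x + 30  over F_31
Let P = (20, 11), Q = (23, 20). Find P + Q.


P != Q, so use the chord formula.
s = (y2 - y1) / (x2 - x1) = (9) / (3) mod 31 = 3
x3 = s^2 - x1 - x2 mod 31 = 3^2 - 20 - 23 = 28
y3 = s (x1 - x3) - y1 mod 31 = 3 * (20 - 28) - 11 = 27

P + Q = (28, 27)


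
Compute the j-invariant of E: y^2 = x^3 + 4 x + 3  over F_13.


Delta = -16(4 a^3 + 27 b^2) mod 13 = 11
-1728 * (4 a)^3 = -1728 * (4*4)^3 mod 13 = 1
j = 1 * 11^(-1) mod 13 = 6

j = 6 (mod 13)


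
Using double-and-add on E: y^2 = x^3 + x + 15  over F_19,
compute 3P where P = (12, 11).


k = 3 = 11_2 (binary, LSB first: 11)
Double-and-add from P = (12, 11):
  bit 0 = 1: acc = O + (12, 11) = (12, 11)
  bit 1 = 1: acc = (12, 11) + (1, 6) = (15, 17)

3P = (15, 17)


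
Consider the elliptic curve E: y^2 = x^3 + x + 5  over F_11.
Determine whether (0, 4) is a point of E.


Check whether y^2 = x^3 + 1 x + 5 (mod 11) for (x, y) = (0, 4).
LHS: y^2 = 4^2 mod 11 = 5
RHS: x^3 + 1 x + 5 = 0^3 + 1*0 + 5 mod 11 = 5
LHS = RHS

Yes, on the curve


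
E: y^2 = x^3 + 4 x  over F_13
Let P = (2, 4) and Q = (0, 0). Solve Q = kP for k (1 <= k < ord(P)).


Enumerate multiples of P until we hit Q = (0, 0):
  1P = (2, 4)
  2P = (0, 0)
Match found at i = 2.

k = 2


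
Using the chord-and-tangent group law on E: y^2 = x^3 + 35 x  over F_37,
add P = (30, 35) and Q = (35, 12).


P != Q, so use the chord formula.
s = (y2 - y1) / (x2 - x1) = (14) / (5) mod 37 = 25
x3 = s^2 - x1 - x2 mod 37 = 25^2 - 30 - 35 = 5
y3 = s (x1 - x3) - y1 mod 37 = 25 * (30 - 5) - 35 = 35

P + Q = (5, 35)


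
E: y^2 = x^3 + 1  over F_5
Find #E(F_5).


For each x in F_5, count y with y^2 = x^3 + 0 x + 1 mod 5:
  x = 0: RHS = 1, y in [1, 4]  -> 2 point(s)
  x = 2: RHS = 4, y in [2, 3]  -> 2 point(s)
  x = 4: RHS = 0, y in [0]  -> 1 point(s)
Affine points: 5. Add the point at infinity: total = 6.

#E(F_5) = 6


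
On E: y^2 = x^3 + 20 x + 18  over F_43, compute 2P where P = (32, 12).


Doubling: s = (3 x1^2 + a) / (2 y1)
s = (3*32^2 + 20) / (2*12) mod 43 = 7
x3 = s^2 - 2 x1 mod 43 = 7^2 - 2*32 = 28
y3 = s (x1 - x3) - y1 mod 43 = 7 * (32 - 28) - 12 = 16

2P = (28, 16)


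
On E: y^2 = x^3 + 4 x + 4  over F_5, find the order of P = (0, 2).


Compute successive multiples of P until we hit O:
  1P = (0, 2)
  2P = (1, 2)
  3P = (4, 3)
  4P = (2, 0)
  5P = (4, 2)
  6P = (1, 3)
  7P = (0, 3)
  8P = O

ord(P) = 8


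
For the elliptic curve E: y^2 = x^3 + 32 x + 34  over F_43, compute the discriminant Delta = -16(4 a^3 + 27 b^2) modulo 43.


4 a^3 + 27 b^2 = 4*32^3 + 27*34^2 = 131072 + 31212 = 162284
Delta = -16 * (162284) = -2596544
Delta mod 43 = 11

Delta = 11 (mod 43)


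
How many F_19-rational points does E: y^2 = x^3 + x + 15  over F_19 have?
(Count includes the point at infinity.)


For each x in F_19, count y with y^2 = x^3 + 1 x + 15 mod 19:
  x = 1: RHS = 17, y in [6, 13]  -> 2 point(s)
  x = 2: RHS = 6, y in [5, 14]  -> 2 point(s)
  x = 3: RHS = 7, y in [8, 11]  -> 2 point(s)
  x = 4: RHS = 7, y in [8, 11]  -> 2 point(s)
  x = 6: RHS = 9, y in [3, 16]  -> 2 point(s)
  x = 7: RHS = 4, y in [2, 17]  -> 2 point(s)
  x = 12: RHS = 7, y in [8, 11]  -> 2 point(s)
  x = 15: RHS = 4, y in [2, 17]  -> 2 point(s)
  x = 16: RHS = 4, y in [2, 17]  -> 2 point(s)
  x = 17: RHS = 5, y in [9, 10]  -> 2 point(s)
Affine points: 20. Add the point at infinity: total = 21.

#E(F_19) = 21


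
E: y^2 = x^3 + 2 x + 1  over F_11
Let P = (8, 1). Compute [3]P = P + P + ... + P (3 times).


k = 3 = 11_2 (binary, LSB first: 11)
Double-and-add from P = (8, 1):
  bit 0 = 1: acc = O + (8, 1) = (8, 1)
  bit 1 = 1: acc = (8, 1) + (10, 3) = (5, 2)

3P = (5, 2)


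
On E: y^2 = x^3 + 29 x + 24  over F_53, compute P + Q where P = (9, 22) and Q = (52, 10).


P != Q, so use the chord formula.
s = (y2 - y1) / (x2 - x1) = (41) / (43) mod 53 = 33
x3 = s^2 - x1 - x2 mod 53 = 33^2 - 9 - 52 = 21
y3 = s (x1 - x3) - y1 mod 53 = 33 * (9 - 21) - 22 = 6

P + Q = (21, 6)


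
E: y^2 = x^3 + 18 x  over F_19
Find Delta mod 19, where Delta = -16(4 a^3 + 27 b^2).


4 a^3 + 27 b^2 = 4*18^3 + 27*0^2 = 23328 + 0 = 23328
Delta = -16 * (23328) = -373248
Delta mod 19 = 7

Delta = 7 (mod 19)


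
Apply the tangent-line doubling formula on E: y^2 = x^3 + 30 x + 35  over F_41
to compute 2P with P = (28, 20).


Doubling: s = (3 x1^2 + a) / (2 y1)
s = (3*28^2 + 30) / (2*20) mod 41 = 37
x3 = s^2 - 2 x1 mod 41 = 37^2 - 2*28 = 1
y3 = s (x1 - x3) - y1 mod 41 = 37 * (28 - 1) - 20 = 36

2P = (1, 36)


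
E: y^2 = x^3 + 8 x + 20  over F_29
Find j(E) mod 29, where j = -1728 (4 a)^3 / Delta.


Delta = -16(4 a^3 + 27 b^2) mod 29 = 13
-1728 * (4 a)^3 = -1728 * (4*8)^3 mod 29 = 5
j = 5 * 13^(-1) mod 29 = 16

j = 16 (mod 29)


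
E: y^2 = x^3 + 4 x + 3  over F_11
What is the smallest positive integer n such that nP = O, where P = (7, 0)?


Compute successive multiples of P until we hit O:
  1P = (7, 0)
  2P = O

ord(P) = 2


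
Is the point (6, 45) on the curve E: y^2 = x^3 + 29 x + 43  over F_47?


Check whether y^2 = x^3 + 29 x + 43 (mod 47) for (x, y) = (6, 45).
LHS: y^2 = 45^2 mod 47 = 4
RHS: x^3 + 29 x + 43 = 6^3 + 29*6 + 43 mod 47 = 10
LHS != RHS

No, not on the curve


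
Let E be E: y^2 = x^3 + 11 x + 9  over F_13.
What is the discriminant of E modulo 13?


4 a^3 + 27 b^2 = 4*11^3 + 27*9^2 = 5324 + 2187 = 7511
Delta = -16 * (7511) = -120176
Delta mod 13 = 9

Delta = 9 (mod 13)


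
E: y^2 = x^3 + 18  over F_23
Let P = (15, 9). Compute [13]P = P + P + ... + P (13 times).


k = 13 = 1101_2 (binary, LSB first: 1011)
Double-and-add from P = (15, 9):
  bit 0 = 1: acc = O + (15, 9) = (15, 9)
  bit 1 = 0: acc unchanged = (15, 9)
  bit 2 = 1: acc = (15, 9) + (8, 1) = (6, 21)
  bit 3 = 1: acc = (6, 21) + (0, 8) = (7, 19)

13P = (7, 19)


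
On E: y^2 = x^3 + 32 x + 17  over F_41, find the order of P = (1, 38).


Compute successive multiples of P until we hit O:
  1P = (1, 38)
  2P = (40, 5)
  3P = (16, 22)
  4P = (4, 39)
  5P = (27, 8)
  6P = (17, 12)
  7P = (25, 1)
  8P = (23, 13)
  ... (continuing to 33P)
  33P = O

ord(P) = 33


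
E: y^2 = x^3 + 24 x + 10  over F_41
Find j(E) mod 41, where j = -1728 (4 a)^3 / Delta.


Delta = -16(4 a^3 + 27 b^2) mod 41 = 17
-1728 * (4 a)^3 = -1728 * (4*24)^3 mod 41 = 18
j = 18 * 17^(-1) mod 41 = 30

j = 30 (mod 41)


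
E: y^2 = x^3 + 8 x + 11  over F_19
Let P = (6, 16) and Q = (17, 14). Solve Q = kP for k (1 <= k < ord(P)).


Enumerate multiples of P until we hit Q = (17, 14):
  1P = (6, 16)
  2P = (5, 9)
  3P = (0, 7)
  4P = (1, 1)
  5P = (2, 15)
  6P = (17, 5)
  7P = (16, 13)
  8P = (14, 13)
  9P = (3, 9)
  10P = (7, 7)
  11P = (11, 10)
  12P = (8, 13)
  13P = (12, 12)
  14P = (12, 7)
  15P = (8, 6)
  16P = (11, 9)
  17P = (7, 12)
  18P = (3, 10)
  19P = (14, 6)
  20P = (16, 6)
  21P = (17, 14)
Match found at i = 21.

k = 21


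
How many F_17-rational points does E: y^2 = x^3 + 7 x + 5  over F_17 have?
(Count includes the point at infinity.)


For each x in F_17, count y with y^2 = x^3 + 7 x + 5 mod 17:
  x = 1: RHS = 13, y in [8, 9]  -> 2 point(s)
  x = 3: RHS = 2, y in [6, 11]  -> 2 point(s)
  x = 6: RHS = 8, y in [5, 12]  -> 2 point(s)
  x = 9: RHS = 15, y in [7, 10]  -> 2 point(s)
  x = 10: RHS = 4, y in [2, 15]  -> 2 point(s)
  x = 11: RHS = 2, y in [6, 11]  -> 2 point(s)
  x = 12: RHS = 15, y in [7, 10]  -> 2 point(s)
  x = 13: RHS = 15, y in [7, 10]  -> 2 point(s)
  x = 14: RHS = 8, y in [5, 12]  -> 2 point(s)
  x = 15: RHS = 0, y in [0]  -> 1 point(s)
Affine points: 19. Add the point at infinity: total = 20.

#E(F_17) = 20


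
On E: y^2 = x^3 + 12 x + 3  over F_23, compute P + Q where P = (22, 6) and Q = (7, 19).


P != Q, so use the chord formula.
s = (y2 - y1) / (x2 - x1) = (13) / (8) mod 23 = 16
x3 = s^2 - x1 - x2 mod 23 = 16^2 - 22 - 7 = 20
y3 = s (x1 - x3) - y1 mod 23 = 16 * (22 - 20) - 6 = 3

P + Q = (20, 3)


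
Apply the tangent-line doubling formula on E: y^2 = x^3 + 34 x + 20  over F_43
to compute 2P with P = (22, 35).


Doubling: s = (3 x1^2 + a) / (2 y1)
s = (3*22^2 + 34) / (2*35) mod 43 = 20
x3 = s^2 - 2 x1 mod 43 = 20^2 - 2*22 = 12
y3 = s (x1 - x3) - y1 mod 43 = 20 * (22 - 12) - 35 = 36

2P = (12, 36)


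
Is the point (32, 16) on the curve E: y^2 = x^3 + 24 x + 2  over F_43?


Check whether y^2 = x^3 + 24 x + 2 (mod 43) for (x, y) = (32, 16).
LHS: y^2 = 16^2 mod 43 = 41
RHS: x^3 + 24 x + 2 = 32^3 + 24*32 + 2 mod 43 = 41
LHS = RHS

Yes, on the curve


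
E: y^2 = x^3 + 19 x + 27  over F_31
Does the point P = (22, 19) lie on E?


Check whether y^2 = x^3 + 19 x + 27 (mod 31) for (x, y) = (22, 19).
LHS: y^2 = 19^2 mod 31 = 20
RHS: x^3 + 19 x + 27 = 22^3 + 19*22 + 27 mod 31 = 26
LHS != RHS

No, not on the curve


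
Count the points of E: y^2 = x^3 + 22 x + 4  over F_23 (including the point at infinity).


For each x in F_23, count y with y^2 = x^3 + 22 x + 4 mod 23:
  x = 0: RHS = 4, y in [2, 21]  -> 2 point(s)
  x = 1: RHS = 4, y in [2, 21]  -> 2 point(s)
  x = 4: RHS = 18, y in [8, 15]  -> 2 point(s)
  x = 5: RHS = 9, y in [3, 20]  -> 2 point(s)
  x = 7: RHS = 18, y in [8, 15]  -> 2 point(s)
  x = 8: RHS = 2, y in [5, 18]  -> 2 point(s)
  x = 11: RHS = 13, y in [6, 17]  -> 2 point(s)
  x = 12: RHS = 18, y in [8, 15]  -> 2 point(s)
  x = 13: RHS = 3, y in [7, 16]  -> 2 point(s)
  x = 15: RHS = 6, y in [11, 12]  -> 2 point(s)
  x = 16: RHS = 13, y in [6, 17]  -> 2 point(s)
  x = 17: RHS = 1, y in [1, 22]  -> 2 point(s)
  x = 19: RHS = 13, y in [6, 17]  -> 2 point(s)
  x = 20: RHS = 3, y in [7, 16]  -> 2 point(s)
  x = 22: RHS = 4, y in [2, 21]  -> 2 point(s)
Affine points: 30. Add the point at infinity: total = 31.

#E(F_23) = 31


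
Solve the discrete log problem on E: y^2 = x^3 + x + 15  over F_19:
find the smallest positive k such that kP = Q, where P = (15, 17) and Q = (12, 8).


Enumerate multiples of P until we hit Q = (12, 8):
  1P = (15, 17)
  2P = (12, 8)
Match found at i = 2.

k = 2


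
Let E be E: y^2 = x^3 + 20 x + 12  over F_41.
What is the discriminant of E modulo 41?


4 a^3 + 27 b^2 = 4*20^3 + 27*12^2 = 32000 + 3888 = 35888
Delta = -16 * (35888) = -574208
Delta mod 41 = 38

Delta = 38 (mod 41)


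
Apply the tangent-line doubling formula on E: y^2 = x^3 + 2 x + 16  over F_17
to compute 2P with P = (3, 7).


Doubling: s = (3 x1^2 + a) / (2 y1)
s = (3*3^2 + 2) / (2*7) mod 17 = 13
x3 = s^2 - 2 x1 mod 17 = 13^2 - 2*3 = 10
y3 = s (x1 - x3) - y1 mod 17 = 13 * (3 - 10) - 7 = 4

2P = (10, 4)


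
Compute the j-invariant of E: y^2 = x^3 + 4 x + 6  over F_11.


Delta = -16(4 a^3 + 27 b^2) mod 11 = 9
-1728 * (4 a)^3 = -1728 * (4*4)^3 mod 11 = 7
j = 7 * 9^(-1) mod 11 = 2

j = 2 (mod 11)


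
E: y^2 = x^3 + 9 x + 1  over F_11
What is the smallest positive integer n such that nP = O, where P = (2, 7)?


Compute successive multiples of P until we hit O:
  1P = (2, 7)
  2P = (1, 0)
  3P = (2, 4)
  4P = O

ord(P) = 4


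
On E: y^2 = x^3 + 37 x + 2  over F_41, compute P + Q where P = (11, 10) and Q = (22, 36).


P != Q, so use the chord formula.
s = (y2 - y1) / (x2 - x1) = (26) / (11) mod 41 = 21
x3 = s^2 - x1 - x2 mod 41 = 21^2 - 11 - 22 = 39
y3 = s (x1 - x3) - y1 mod 41 = 21 * (11 - 39) - 10 = 17

P + Q = (39, 17)


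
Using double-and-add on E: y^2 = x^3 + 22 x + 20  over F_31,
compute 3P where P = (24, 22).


k = 3 = 11_2 (binary, LSB first: 11)
Double-and-add from P = (24, 22):
  bit 0 = 1: acc = O + (24, 22) = (24, 22)
  bit 1 = 1: acc = (24, 22) + (28, 19) = (28, 12)

3P = (28, 12)


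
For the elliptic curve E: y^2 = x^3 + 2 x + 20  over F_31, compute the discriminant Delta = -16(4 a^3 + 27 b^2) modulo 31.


4 a^3 + 27 b^2 = 4*2^3 + 27*20^2 = 32 + 10800 = 10832
Delta = -16 * (10832) = -173312
Delta mod 31 = 9

Delta = 9 (mod 31)


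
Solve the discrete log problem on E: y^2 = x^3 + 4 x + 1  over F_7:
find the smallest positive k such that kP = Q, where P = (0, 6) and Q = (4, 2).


Enumerate multiples of P until we hit Q = (4, 2):
  1P = (0, 6)
  2P = (4, 2)
Match found at i = 2.

k = 2


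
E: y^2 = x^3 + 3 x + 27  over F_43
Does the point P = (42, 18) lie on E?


Check whether y^2 = x^3 + 3 x + 27 (mod 43) for (x, y) = (42, 18).
LHS: y^2 = 18^2 mod 43 = 23
RHS: x^3 + 3 x + 27 = 42^3 + 3*42 + 27 mod 43 = 23
LHS = RHS

Yes, on the curve


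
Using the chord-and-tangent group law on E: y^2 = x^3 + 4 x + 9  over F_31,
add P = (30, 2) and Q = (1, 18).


P != Q, so use the chord formula.
s = (y2 - y1) / (x2 - x1) = (16) / (2) mod 31 = 8
x3 = s^2 - x1 - x2 mod 31 = 8^2 - 30 - 1 = 2
y3 = s (x1 - x3) - y1 mod 31 = 8 * (30 - 2) - 2 = 5

P + Q = (2, 5)


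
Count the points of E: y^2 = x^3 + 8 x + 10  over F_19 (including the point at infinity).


For each x in F_19, count y with y^2 = x^3 + 8 x + 10 mod 19:
  x = 1: RHS = 0, y in [0]  -> 1 point(s)
  x = 3: RHS = 4, y in [2, 17]  -> 2 point(s)
  x = 4: RHS = 11, y in [7, 12]  -> 2 point(s)
  x = 5: RHS = 4, y in [2, 17]  -> 2 point(s)
  x = 8: RHS = 16, y in [4, 15]  -> 2 point(s)
  x = 10: RHS = 7, y in [8, 11]  -> 2 point(s)
  x = 11: RHS = 4, y in [2, 17]  -> 2 point(s)
  x = 14: RHS = 16, y in [4, 15]  -> 2 point(s)
  x = 15: RHS = 9, y in [3, 16]  -> 2 point(s)
  x = 16: RHS = 16, y in [4, 15]  -> 2 point(s)
  x = 17: RHS = 5, y in [9, 10]  -> 2 point(s)
  x = 18: RHS = 1, y in [1, 18]  -> 2 point(s)
Affine points: 23. Add the point at infinity: total = 24.

#E(F_19) = 24


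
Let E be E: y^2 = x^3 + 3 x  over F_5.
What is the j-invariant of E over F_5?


Delta = -16(4 a^3 + 27 b^2) mod 5 = 2
-1728 * (4 a)^3 = -1728 * (4*3)^3 mod 5 = 1
j = 1 * 2^(-1) mod 5 = 3

j = 3 (mod 5)


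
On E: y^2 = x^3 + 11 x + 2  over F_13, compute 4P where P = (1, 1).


k = 4 = 100_2 (binary, LSB first: 001)
Double-and-add from P = (1, 1):
  bit 0 = 0: acc unchanged = O
  bit 1 = 0: acc unchanged = O
  bit 2 = 1: acc = O + (1, 12) = (1, 12)

4P = (1, 12)


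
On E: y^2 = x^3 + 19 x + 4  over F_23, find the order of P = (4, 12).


Compute successive multiples of P until we hit O:
  1P = (4, 12)
  2P = (19, 18)
  3P = (2, 21)
  4P = (20, 14)
  5P = (8, 22)
  6P = (0, 21)
  7P = (14, 22)
  8P = (6, 9)
  ... (continuing to 23P)
  23P = O

ord(P) = 23


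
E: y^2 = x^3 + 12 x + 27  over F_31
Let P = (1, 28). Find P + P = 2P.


Doubling: s = (3 x1^2 + a) / (2 y1)
s = (3*1^2 + 12) / (2*28) mod 31 = 13
x3 = s^2 - 2 x1 mod 31 = 13^2 - 2*1 = 12
y3 = s (x1 - x3) - y1 mod 31 = 13 * (1 - 12) - 28 = 15

2P = (12, 15)


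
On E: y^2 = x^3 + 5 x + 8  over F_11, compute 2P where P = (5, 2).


Doubling: s = (3 x1^2 + a) / (2 y1)
s = (3*5^2 + 5) / (2*2) mod 11 = 9
x3 = s^2 - 2 x1 mod 11 = 9^2 - 2*5 = 5
y3 = s (x1 - x3) - y1 mod 11 = 9 * (5 - 5) - 2 = 9

2P = (5, 9)


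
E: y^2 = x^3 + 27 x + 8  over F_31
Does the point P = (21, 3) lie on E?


Check whether y^2 = x^3 + 27 x + 8 (mod 31) for (x, y) = (21, 3).
LHS: y^2 = 3^2 mod 31 = 9
RHS: x^3 + 27 x + 8 = 21^3 + 27*21 + 8 mod 31 = 9
LHS = RHS

Yes, on the curve


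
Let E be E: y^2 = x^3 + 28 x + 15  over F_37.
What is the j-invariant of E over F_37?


Delta = -16(4 a^3 + 27 b^2) mod 37 = 35
-1728 * (4 a)^3 = -1728 * (4*28)^3 mod 37 = 11
j = 11 * 35^(-1) mod 37 = 13

j = 13 (mod 37)


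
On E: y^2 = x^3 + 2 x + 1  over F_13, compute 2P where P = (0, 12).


k = 2 = 10_2 (binary, LSB first: 01)
Double-and-add from P = (0, 12):
  bit 0 = 0: acc unchanged = O
  bit 1 = 1: acc = O + (1, 2) = (1, 2)

2P = (1, 2)


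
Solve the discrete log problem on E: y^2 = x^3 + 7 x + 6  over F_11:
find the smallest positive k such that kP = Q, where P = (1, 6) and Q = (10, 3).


Enumerate multiples of P until we hit Q = (10, 3):
  1P = (1, 6)
  2P = (10, 3)
Match found at i = 2.

k = 2


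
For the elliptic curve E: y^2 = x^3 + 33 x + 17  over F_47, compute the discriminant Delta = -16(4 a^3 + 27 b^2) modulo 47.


4 a^3 + 27 b^2 = 4*33^3 + 27*17^2 = 143748 + 7803 = 151551
Delta = -16 * (151551) = -2424816
Delta mod 47 = 8

Delta = 8 (mod 47)


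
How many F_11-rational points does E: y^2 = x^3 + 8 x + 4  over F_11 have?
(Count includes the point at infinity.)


For each x in F_11, count y with y^2 = x^3 + 8 x + 4 mod 11:
  x = 0: RHS = 4, y in [2, 9]  -> 2 point(s)
  x = 3: RHS = 0, y in [0]  -> 1 point(s)
  x = 4: RHS = 1, y in [1, 10]  -> 2 point(s)
  x = 5: RHS = 4, y in [2, 9]  -> 2 point(s)
  x = 6: RHS = 4, y in [2, 9]  -> 2 point(s)
Affine points: 9. Add the point at infinity: total = 10.

#E(F_11) = 10


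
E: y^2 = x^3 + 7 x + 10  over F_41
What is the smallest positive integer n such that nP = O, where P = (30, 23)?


Compute successive multiples of P until we hit O:
  1P = (30, 23)
  2P = (4, 15)
  3P = (2, 14)
  4P = (17, 9)
  5P = (25, 36)
  6P = (19, 14)
  7P = (13, 17)
  8P = (16, 35)
  ... (continuing to 50P)
  50P = O

ord(P) = 50


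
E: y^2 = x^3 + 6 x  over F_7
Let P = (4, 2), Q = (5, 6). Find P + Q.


P != Q, so use the chord formula.
s = (y2 - y1) / (x2 - x1) = (4) / (1) mod 7 = 4
x3 = s^2 - x1 - x2 mod 7 = 4^2 - 4 - 5 = 0
y3 = s (x1 - x3) - y1 mod 7 = 4 * (4 - 0) - 2 = 0

P + Q = (0, 0)


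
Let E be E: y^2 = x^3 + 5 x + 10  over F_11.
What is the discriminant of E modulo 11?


4 a^3 + 27 b^2 = 4*5^3 + 27*10^2 = 500 + 2700 = 3200
Delta = -16 * (3200) = -51200
Delta mod 11 = 5

Delta = 5 (mod 11)


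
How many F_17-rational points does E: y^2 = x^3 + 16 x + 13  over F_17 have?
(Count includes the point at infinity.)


For each x in F_17, count y with y^2 = x^3 + 16 x + 13 mod 17:
  x = 0: RHS = 13, y in [8, 9]  -> 2 point(s)
  x = 1: RHS = 13, y in [8, 9]  -> 2 point(s)
  x = 2: RHS = 2, y in [6, 11]  -> 2 point(s)
  x = 6: RHS = 2, y in [6, 11]  -> 2 point(s)
  x = 7: RHS = 9, y in [3, 14]  -> 2 point(s)
  x = 9: RHS = 2, y in [6, 11]  -> 2 point(s)
  x = 10: RHS = 0, y in [0]  -> 1 point(s)
  x = 13: RHS = 4, y in [2, 15]  -> 2 point(s)
  x = 16: RHS = 13, y in [8, 9]  -> 2 point(s)
Affine points: 17. Add the point at infinity: total = 18.

#E(F_17) = 18


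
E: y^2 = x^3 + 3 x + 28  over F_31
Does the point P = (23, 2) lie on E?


Check whether y^2 = x^3 + 3 x + 28 (mod 31) for (x, y) = (23, 2).
LHS: y^2 = 2^2 mod 31 = 4
RHS: x^3 + 3 x + 28 = 23^3 + 3*23 + 28 mod 31 = 19
LHS != RHS

No, not on the curve


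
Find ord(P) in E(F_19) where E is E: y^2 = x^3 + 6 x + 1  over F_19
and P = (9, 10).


Compute successive multiples of P until we hit O:
  1P = (9, 10)
  2P = (5, 17)
  3P = (14, 13)
  4P = (7, 14)
  5P = (7, 5)
  6P = (14, 6)
  7P = (5, 2)
  8P = (9, 9)
  ... (continuing to 9P)
  9P = O

ord(P) = 9


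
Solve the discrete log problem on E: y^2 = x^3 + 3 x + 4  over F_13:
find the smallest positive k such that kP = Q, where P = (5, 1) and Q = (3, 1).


Enumerate multiples of P until we hit Q = (3, 1):
  1P = (5, 1)
  2P = (3, 12)
  3P = (6, 11)
  4P = (11, 4)
  5P = (7, 11)
  6P = (0, 11)
  7P = (12, 0)
  8P = (0, 2)
  9P = (7, 2)
  10P = (11, 9)
  11P = (6, 2)
  12P = (3, 1)
Match found at i = 12.

k = 12


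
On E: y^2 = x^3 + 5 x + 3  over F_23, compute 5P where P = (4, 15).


k = 5 = 101_2 (binary, LSB first: 101)
Double-and-add from P = (4, 15):
  bit 0 = 1: acc = O + (4, 15) = (4, 15)
  bit 1 = 0: acc unchanged = (4, 15)
  bit 2 = 1: acc = (4, 15) + (7, 17) = (15, 16)

5P = (15, 16)


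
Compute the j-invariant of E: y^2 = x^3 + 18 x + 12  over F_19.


Delta = -16(4 a^3 + 27 b^2) mod 19 = 5
-1728 * (4 a)^3 = -1728 * (4*18)^3 mod 19 = 12
j = 12 * 5^(-1) mod 19 = 10

j = 10 (mod 19)


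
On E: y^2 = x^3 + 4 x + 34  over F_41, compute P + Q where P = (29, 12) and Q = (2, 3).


P != Q, so use the chord formula.
s = (y2 - y1) / (x2 - x1) = (32) / (14) mod 41 = 14
x3 = s^2 - x1 - x2 mod 41 = 14^2 - 29 - 2 = 1
y3 = s (x1 - x3) - y1 mod 41 = 14 * (29 - 1) - 12 = 11

P + Q = (1, 11)


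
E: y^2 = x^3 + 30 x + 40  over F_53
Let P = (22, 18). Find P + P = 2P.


Doubling: s = (3 x1^2 + a) / (2 y1)
s = (3*22^2 + 30) / (2*18) mod 53 = 50
x3 = s^2 - 2 x1 mod 53 = 50^2 - 2*22 = 18
y3 = s (x1 - x3) - y1 mod 53 = 50 * (22 - 18) - 18 = 23

2P = (18, 23)


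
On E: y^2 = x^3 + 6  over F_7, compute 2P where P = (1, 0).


k = 2 = 10_2 (binary, LSB first: 01)
Double-and-add from P = (1, 0):
  bit 0 = 0: acc unchanged = O
  bit 1 = 1: acc = O + O = O

2P = O


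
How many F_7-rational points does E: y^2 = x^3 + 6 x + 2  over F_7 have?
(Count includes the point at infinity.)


For each x in F_7, count y with y^2 = x^3 + 6 x + 2 mod 7:
  x = 0: RHS = 2, y in [3, 4]  -> 2 point(s)
  x = 1: RHS = 2, y in [3, 4]  -> 2 point(s)
  x = 2: RHS = 1, y in [1, 6]  -> 2 point(s)
  x = 6: RHS = 2, y in [3, 4]  -> 2 point(s)
Affine points: 8. Add the point at infinity: total = 9.

#E(F_7) = 9


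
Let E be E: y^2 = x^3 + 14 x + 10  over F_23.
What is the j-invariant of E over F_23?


Delta = -16(4 a^3 + 27 b^2) mod 23 = 6
-1728 * (4 a)^3 = -1728 * (4*14)^3 mod 23 = 13
j = 13 * 6^(-1) mod 23 = 6

j = 6 (mod 23)


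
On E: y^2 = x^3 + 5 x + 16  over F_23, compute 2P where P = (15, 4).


Doubling: s = (3 x1^2 + a) / (2 y1)
s = (3*15^2 + 5) / (2*4) mod 23 = 16
x3 = s^2 - 2 x1 mod 23 = 16^2 - 2*15 = 19
y3 = s (x1 - x3) - y1 mod 23 = 16 * (15 - 19) - 4 = 1

2P = (19, 1)


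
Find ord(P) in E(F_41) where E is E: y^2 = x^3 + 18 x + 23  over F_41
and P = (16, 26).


Compute successive multiples of P until we hit O:
  1P = (16, 26)
  2P = (5, 22)
  3P = (12, 9)
  4P = (8, 8)
  5P = (40, 2)
  6P = (27, 26)
  7P = (39, 15)
  8P = (7, 0)
  ... (continuing to 16P)
  16P = O

ord(P) = 16


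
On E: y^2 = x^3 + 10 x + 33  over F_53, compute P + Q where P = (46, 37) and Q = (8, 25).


P != Q, so use the chord formula.
s = (y2 - y1) / (x2 - x1) = (41) / (15) mod 53 = 31
x3 = s^2 - x1 - x2 mod 53 = 31^2 - 46 - 8 = 6
y3 = s (x1 - x3) - y1 mod 53 = 31 * (46 - 6) - 37 = 37

P + Q = (6, 37)


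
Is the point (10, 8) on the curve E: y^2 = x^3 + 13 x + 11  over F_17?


Check whether y^2 = x^3 + 13 x + 11 (mod 17) for (x, y) = (10, 8).
LHS: y^2 = 8^2 mod 17 = 13
RHS: x^3 + 13 x + 11 = 10^3 + 13*10 + 11 mod 17 = 2
LHS != RHS

No, not on the curve


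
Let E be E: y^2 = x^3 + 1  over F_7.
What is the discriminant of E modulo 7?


4 a^3 + 27 b^2 = 4*0^3 + 27*1^2 = 0 + 27 = 27
Delta = -16 * (27) = -432
Delta mod 7 = 2

Delta = 2 (mod 7)


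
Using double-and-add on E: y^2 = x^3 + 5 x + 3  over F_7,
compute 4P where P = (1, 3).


k = 4 = 100_2 (binary, LSB first: 001)
Double-and-add from P = (1, 3):
  bit 0 = 0: acc unchanged = O
  bit 1 = 0: acc unchanged = O
  bit 2 = 1: acc = O + (6, 5) = (6, 5)

4P = (6, 5)


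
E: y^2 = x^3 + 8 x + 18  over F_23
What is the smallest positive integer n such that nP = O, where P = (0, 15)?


Compute successive multiples of P until we hit O:
  1P = (0, 15)
  2P = (6, 11)
  3P = (20, 6)
  4P = (12, 18)
  5P = (1, 2)
  6P = (7, 7)
  7P = (22, 20)
  8P = (3, 0)
  ... (continuing to 16P)
  16P = O

ord(P) = 16


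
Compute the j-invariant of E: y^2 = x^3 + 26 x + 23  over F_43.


Delta = -16(4 a^3 + 27 b^2) mod 43 = 33
-1728 * (4 a)^3 = -1728 * (4*26)^3 mod 43 = 42
j = 42 * 33^(-1) mod 43 = 13

j = 13 (mod 43)


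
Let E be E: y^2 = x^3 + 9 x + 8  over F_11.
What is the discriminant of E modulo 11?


4 a^3 + 27 b^2 = 4*9^3 + 27*8^2 = 2916 + 1728 = 4644
Delta = -16 * (4644) = -74304
Delta mod 11 = 1

Delta = 1 (mod 11)


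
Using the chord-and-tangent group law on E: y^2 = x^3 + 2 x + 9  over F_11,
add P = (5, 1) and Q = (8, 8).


P != Q, so use the chord formula.
s = (y2 - y1) / (x2 - x1) = (7) / (3) mod 11 = 6
x3 = s^2 - x1 - x2 mod 11 = 6^2 - 5 - 8 = 1
y3 = s (x1 - x3) - y1 mod 11 = 6 * (5 - 1) - 1 = 1

P + Q = (1, 1)


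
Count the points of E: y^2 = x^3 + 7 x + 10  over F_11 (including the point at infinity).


For each x in F_11, count y with y^2 = x^3 + 7 x + 10 mod 11:
  x = 3: RHS = 3, y in [5, 6]  -> 2 point(s)
  x = 4: RHS = 3, y in [5, 6]  -> 2 point(s)
  x = 5: RHS = 5, y in [4, 7]  -> 2 point(s)
  x = 6: RHS = 4, y in [2, 9]  -> 2 point(s)
Affine points: 8. Add the point at infinity: total = 9.

#E(F_11) = 9


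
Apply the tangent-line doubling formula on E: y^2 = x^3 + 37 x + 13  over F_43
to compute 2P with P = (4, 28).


Doubling: s = (3 x1^2 + a) / (2 y1)
s = (3*4^2 + 37) / (2*28) mod 43 = 33
x3 = s^2 - 2 x1 mod 43 = 33^2 - 2*4 = 6
y3 = s (x1 - x3) - y1 mod 43 = 33 * (4 - 6) - 28 = 35

2P = (6, 35)


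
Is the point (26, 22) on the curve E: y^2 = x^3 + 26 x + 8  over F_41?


Check whether y^2 = x^3 + 26 x + 8 (mod 41) for (x, y) = (26, 22).
LHS: y^2 = 22^2 mod 41 = 33
RHS: x^3 + 26 x + 8 = 26^3 + 26*26 + 8 mod 41 = 15
LHS != RHS

No, not on the curve


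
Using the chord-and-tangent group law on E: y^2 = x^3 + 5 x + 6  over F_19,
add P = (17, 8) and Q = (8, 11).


P != Q, so use the chord formula.
s = (y2 - y1) / (x2 - x1) = (3) / (10) mod 19 = 6
x3 = s^2 - x1 - x2 mod 19 = 6^2 - 17 - 8 = 11
y3 = s (x1 - x3) - y1 mod 19 = 6 * (17 - 11) - 8 = 9

P + Q = (11, 9)


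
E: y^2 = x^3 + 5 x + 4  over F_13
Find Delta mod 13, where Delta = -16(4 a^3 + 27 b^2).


4 a^3 + 27 b^2 = 4*5^3 + 27*4^2 = 500 + 432 = 932
Delta = -16 * (932) = -14912
Delta mod 13 = 12

Delta = 12 (mod 13)


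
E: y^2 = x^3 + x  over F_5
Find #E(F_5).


For each x in F_5, count y with y^2 = x^3 + 1 x + 0 mod 5:
  x = 0: RHS = 0, y in [0]  -> 1 point(s)
  x = 2: RHS = 0, y in [0]  -> 1 point(s)
  x = 3: RHS = 0, y in [0]  -> 1 point(s)
Affine points: 3. Add the point at infinity: total = 4.

#E(F_5) = 4


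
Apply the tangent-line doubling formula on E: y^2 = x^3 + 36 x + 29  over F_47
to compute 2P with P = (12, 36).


Doubling: s = (3 x1^2 + a) / (2 y1)
s = (3*12^2 + 36) / (2*36) mod 47 = 30
x3 = s^2 - 2 x1 mod 47 = 30^2 - 2*12 = 30
y3 = s (x1 - x3) - y1 mod 47 = 30 * (12 - 30) - 36 = 35

2P = (30, 35)


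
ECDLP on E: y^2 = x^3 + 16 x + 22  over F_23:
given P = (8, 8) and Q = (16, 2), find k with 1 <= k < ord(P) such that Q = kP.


Enumerate multiples of P until we hit Q = (16, 2):
  1P = (8, 8)
  2P = (15, 16)
  3P = (6, 14)
  4P = (18, 22)
  5P = (10, 3)
  6P = (17, 3)
  7P = (2, 4)
  8P = (16, 2)
Match found at i = 8.

k = 8


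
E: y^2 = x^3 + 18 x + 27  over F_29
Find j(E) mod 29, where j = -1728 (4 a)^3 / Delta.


Delta = -16(4 a^3 + 27 b^2) mod 29 = 23
-1728 * (4 a)^3 = -1728 * (4*18)^3 mod 29 = 13
j = 13 * 23^(-1) mod 29 = 22

j = 22 (mod 29)


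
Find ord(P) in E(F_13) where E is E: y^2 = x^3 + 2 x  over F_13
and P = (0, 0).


Compute successive multiples of P until we hit O:
  1P = (0, 0)
  2P = O

ord(P) = 2


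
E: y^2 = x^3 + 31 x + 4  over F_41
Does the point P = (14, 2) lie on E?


Check whether y^2 = x^3 + 31 x + 4 (mod 41) for (x, y) = (14, 2).
LHS: y^2 = 2^2 mod 41 = 4
RHS: x^3 + 31 x + 4 = 14^3 + 31*14 + 4 mod 41 = 25
LHS != RHS

No, not on the curve


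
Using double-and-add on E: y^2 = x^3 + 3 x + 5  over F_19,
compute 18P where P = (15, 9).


k = 18 = 10010_2 (binary, LSB first: 01001)
Double-and-add from P = (15, 9):
  bit 0 = 0: acc unchanged = O
  bit 1 = 1: acc = O + (6, 7) = (6, 7)
  bit 2 = 0: acc unchanged = (6, 7)
  bit 3 = 0: acc unchanged = (6, 7)
  bit 4 = 1: acc = (6, 7) + (8, 16) = (11, 18)

18P = (11, 18)


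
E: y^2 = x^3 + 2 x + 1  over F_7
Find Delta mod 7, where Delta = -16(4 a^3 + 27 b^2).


4 a^3 + 27 b^2 = 4*2^3 + 27*1^2 = 32 + 27 = 59
Delta = -16 * (59) = -944
Delta mod 7 = 1

Delta = 1 (mod 7)


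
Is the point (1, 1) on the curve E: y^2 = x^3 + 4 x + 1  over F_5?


Check whether y^2 = x^3 + 4 x + 1 (mod 5) for (x, y) = (1, 1).
LHS: y^2 = 1^2 mod 5 = 1
RHS: x^3 + 4 x + 1 = 1^3 + 4*1 + 1 mod 5 = 1
LHS = RHS

Yes, on the curve


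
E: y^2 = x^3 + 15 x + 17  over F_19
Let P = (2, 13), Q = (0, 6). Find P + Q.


P != Q, so use the chord formula.
s = (y2 - y1) / (x2 - x1) = (12) / (17) mod 19 = 13
x3 = s^2 - x1 - x2 mod 19 = 13^2 - 2 - 0 = 15
y3 = s (x1 - x3) - y1 mod 19 = 13 * (2 - 15) - 13 = 8

P + Q = (15, 8)


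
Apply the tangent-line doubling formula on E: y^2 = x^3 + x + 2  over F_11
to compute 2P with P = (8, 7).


Doubling: s = (3 x1^2 + a) / (2 y1)
s = (3*8^2 + 1) / (2*7) mod 11 = 2
x3 = s^2 - 2 x1 mod 11 = 2^2 - 2*8 = 10
y3 = s (x1 - x3) - y1 mod 11 = 2 * (8 - 10) - 7 = 0

2P = (10, 0)


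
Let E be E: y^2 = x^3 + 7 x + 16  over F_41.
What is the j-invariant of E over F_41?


Delta = -16(4 a^3 + 27 b^2) mod 41 = 9
-1728 * (4 a)^3 = -1728 * (4*7)^3 mod 41 = 21
j = 21 * 9^(-1) mod 41 = 16

j = 16 (mod 41)


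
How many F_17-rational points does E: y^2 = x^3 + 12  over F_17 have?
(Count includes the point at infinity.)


For each x in F_17, count y with y^2 = x^3 + 0 x + 12 mod 17:
  x = 1: RHS = 13, y in [8, 9]  -> 2 point(s)
  x = 4: RHS = 8, y in [5, 12]  -> 2 point(s)
  x = 5: RHS = 1, y in [1, 16]  -> 2 point(s)
  x = 7: RHS = 15, y in [7, 10]  -> 2 point(s)
  x = 10: RHS = 9, y in [3, 14]  -> 2 point(s)
  x = 11: RHS = 0, y in [0]  -> 1 point(s)
  x = 13: RHS = 16, y in [4, 13]  -> 2 point(s)
  x = 14: RHS = 2, y in [6, 11]  -> 2 point(s)
  x = 15: RHS = 4, y in [2, 15]  -> 2 point(s)
Affine points: 17. Add the point at infinity: total = 18.

#E(F_17) = 18


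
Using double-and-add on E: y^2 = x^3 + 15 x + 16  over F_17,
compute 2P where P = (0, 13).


k = 2 = 10_2 (binary, LSB first: 01)
Double-and-add from P = (0, 13):
  bit 0 = 0: acc unchanged = O
  bit 1 = 1: acc = O + (16, 0) = (16, 0)

2P = (16, 0)


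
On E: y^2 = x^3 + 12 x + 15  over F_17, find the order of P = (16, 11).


Compute successive multiples of P until we hit O:
  1P = (16, 11)
  2P = (11, 4)
  3P = (11, 13)
  4P = (16, 6)
  5P = O

ord(P) = 5


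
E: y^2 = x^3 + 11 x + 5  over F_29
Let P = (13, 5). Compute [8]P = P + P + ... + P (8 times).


k = 8 = 1000_2 (binary, LSB first: 0001)
Double-and-add from P = (13, 5):
  bit 0 = 0: acc unchanged = O
  bit 1 = 0: acc unchanged = O
  bit 2 = 0: acc unchanged = O
  bit 3 = 1: acc = O + (10, 19) = (10, 19)

8P = (10, 19)


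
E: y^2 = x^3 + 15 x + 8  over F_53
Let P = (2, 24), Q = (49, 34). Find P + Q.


P != Q, so use the chord formula.
s = (y2 - y1) / (x2 - x1) = (10) / (47) mod 53 = 16
x3 = s^2 - x1 - x2 mod 53 = 16^2 - 2 - 49 = 46
y3 = s (x1 - x3) - y1 mod 53 = 16 * (2 - 46) - 24 = 14

P + Q = (46, 14)


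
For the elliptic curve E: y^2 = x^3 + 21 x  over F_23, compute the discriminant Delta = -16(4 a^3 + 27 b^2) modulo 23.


4 a^3 + 27 b^2 = 4*21^3 + 27*0^2 = 37044 + 0 = 37044
Delta = -16 * (37044) = -592704
Delta mod 23 = 6

Delta = 6 (mod 23)


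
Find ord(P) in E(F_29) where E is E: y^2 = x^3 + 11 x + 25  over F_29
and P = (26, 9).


Compute successive multiples of P until we hit O:
  1P = (26, 9)
  2P = (28, 19)
  3P = (0, 5)
  4P = (8, 25)
  5P = (23, 27)
  6P = (16, 18)
  7P = (20, 3)
  8P = (13, 4)
  ... (continuing to 30P)
  30P = O

ord(P) = 30


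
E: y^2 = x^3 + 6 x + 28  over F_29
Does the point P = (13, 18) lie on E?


Check whether y^2 = x^3 + 6 x + 28 (mod 29) for (x, y) = (13, 18).
LHS: y^2 = 18^2 mod 29 = 5
RHS: x^3 + 6 x + 28 = 13^3 + 6*13 + 28 mod 29 = 12
LHS != RHS

No, not on the curve


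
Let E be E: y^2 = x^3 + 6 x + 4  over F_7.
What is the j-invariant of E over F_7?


Delta = -16(4 a^3 + 27 b^2) mod 7 = 5
-1728 * (4 a)^3 = -1728 * (4*6)^3 mod 7 = 6
j = 6 * 5^(-1) mod 7 = 4

j = 4 (mod 7)


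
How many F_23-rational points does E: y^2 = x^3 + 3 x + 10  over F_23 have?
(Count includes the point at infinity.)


For each x in F_23, count y with y^2 = x^3 + 3 x + 10 mod 23:
  x = 2: RHS = 1, y in [1, 22]  -> 2 point(s)
  x = 3: RHS = 0, y in [0]  -> 1 point(s)
  x = 5: RHS = 12, y in [9, 14]  -> 2 point(s)
  x = 7: RHS = 6, y in [11, 12]  -> 2 point(s)
  x = 12: RHS = 3, y in [7, 16]  -> 2 point(s)
  x = 14: RHS = 13, y in [6, 17]  -> 2 point(s)
  x = 15: RHS = 3, y in [7, 16]  -> 2 point(s)
  x = 17: RHS = 6, y in [11, 12]  -> 2 point(s)
  x = 18: RHS = 8, y in [10, 13]  -> 2 point(s)
  x = 19: RHS = 3, y in [7, 16]  -> 2 point(s)
  x = 22: RHS = 6, y in [11, 12]  -> 2 point(s)
Affine points: 21. Add the point at infinity: total = 22.

#E(F_23) = 22


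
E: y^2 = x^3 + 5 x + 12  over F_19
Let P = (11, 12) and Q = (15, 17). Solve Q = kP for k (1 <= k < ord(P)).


Enumerate multiples of P until we hit Q = (15, 17):
  1P = (11, 12)
  2P = (2, 12)
  3P = (6, 7)
  4P = (3, 15)
  5P = (9, 11)
  6P = (4, 1)
  7P = (15, 17)
Match found at i = 7.

k = 7


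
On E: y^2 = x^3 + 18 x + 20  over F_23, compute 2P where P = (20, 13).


Doubling: s = (3 x1^2 + a) / (2 y1)
s = (3*20^2 + 18) / (2*13) mod 23 = 15
x3 = s^2 - 2 x1 mod 23 = 15^2 - 2*20 = 1
y3 = s (x1 - x3) - y1 mod 23 = 15 * (20 - 1) - 13 = 19

2P = (1, 19)


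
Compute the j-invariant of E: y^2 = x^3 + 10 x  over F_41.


Delta = -16(4 a^3 + 27 b^2) mod 41 = 1
-1728 * (4 a)^3 = -1728 * (4*10)^3 mod 41 = 6
j = 6 * 1^(-1) mod 41 = 6

j = 6 (mod 41)


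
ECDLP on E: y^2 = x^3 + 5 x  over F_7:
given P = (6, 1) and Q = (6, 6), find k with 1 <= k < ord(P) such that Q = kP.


Enumerate multiples of P until we hit Q = (6, 6):
  1P = (6, 1)
  2P = (4, 0)
  3P = (6, 6)
Match found at i = 3.

k = 3


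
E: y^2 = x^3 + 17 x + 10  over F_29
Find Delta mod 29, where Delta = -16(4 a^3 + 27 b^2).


4 a^3 + 27 b^2 = 4*17^3 + 27*10^2 = 19652 + 2700 = 22352
Delta = -16 * (22352) = -357632
Delta mod 29 = 25

Delta = 25 (mod 29)


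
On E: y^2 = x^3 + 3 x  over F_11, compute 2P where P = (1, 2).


k = 2 = 10_2 (binary, LSB first: 01)
Double-and-add from P = (1, 2):
  bit 0 = 0: acc unchanged = O
  bit 1 = 1: acc = O + (3, 6) = (3, 6)

2P = (3, 6)


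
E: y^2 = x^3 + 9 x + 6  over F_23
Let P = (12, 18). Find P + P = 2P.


Doubling: s = (3 x1^2 + a) / (2 y1)
s = (3*12^2 + 9) / (2*18) mod 23 = 18
x3 = s^2 - 2 x1 mod 23 = 18^2 - 2*12 = 1
y3 = s (x1 - x3) - y1 mod 23 = 18 * (12 - 1) - 18 = 19

2P = (1, 19)


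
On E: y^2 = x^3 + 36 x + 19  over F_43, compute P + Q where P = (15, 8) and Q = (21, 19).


P != Q, so use the chord formula.
s = (y2 - y1) / (x2 - x1) = (11) / (6) mod 43 = 9
x3 = s^2 - x1 - x2 mod 43 = 9^2 - 15 - 21 = 2
y3 = s (x1 - x3) - y1 mod 43 = 9 * (15 - 2) - 8 = 23

P + Q = (2, 23)


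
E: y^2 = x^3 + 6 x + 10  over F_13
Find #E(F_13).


For each x in F_13, count y with y^2 = x^3 + 6 x + 10 mod 13:
  x = 0: RHS = 10, y in [6, 7]  -> 2 point(s)
  x = 1: RHS = 4, y in [2, 11]  -> 2 point(s)
  x = 2: RHS = 4, y in [2, 11]  -> 2 point(s)
  x = 3: RHS = 3, y in [4, 9]  -> 2 point(s)
  x = 5: RHS = 9, y in [3, 10]  -> 2 point(s)
  x = 9: RHS = 0, y in [0]  -> 1 point(s)
  x = 10: RHS = 4, y in [2, 11]  -> 2 point(s)
  x = 11: RHS = 3, y in [4, 9]  -> 2 point(s)
  x = 12: RHS = 3, y in [4, 9]  -> 2 point(s)
Affine points: 17. Add the point at infinity: total = 18.

#E(F_13) = 18


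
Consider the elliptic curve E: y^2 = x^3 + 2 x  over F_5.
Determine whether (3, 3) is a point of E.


Check whether y^2 = x^3 + 2 x + 0 (mod 5) for (x, y) = (3, 3).
LHS: y^2 = 3^2 mod 5 = 4
RHS: x^3 + 2 x + 0 = 3^3 + 2*3 + 0 mod 5 = 3
LHS != RHS

No, not on the curve


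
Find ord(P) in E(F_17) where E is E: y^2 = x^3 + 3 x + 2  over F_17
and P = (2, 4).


Compute successive multiples of P until we hit O:
  1P = (2, 4)
  2P = (12, 7)
  3P = (7, 3)
  4P = (6, 7)
  5P = (0, 6)
  6P = (16, 10)
  7P = (3, 15)
  8P = (14, 0)
  ... (continuing to 16P)
  16P = O

ord(P) = 16


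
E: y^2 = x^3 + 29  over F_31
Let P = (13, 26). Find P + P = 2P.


Doubling: s = (3 x1^2 + a) / (2 y1)
s = (3*13^2 + 0) / (2*26) mod 31 = 2
x3 = s^2 - 2 x1 mod 31 = 2^2 - 2*13 = 9
y3 = s (x1 - x3) - y1 mod 31 = 2 * (13 - 9) - 26 = 13

2P = (9, 13)


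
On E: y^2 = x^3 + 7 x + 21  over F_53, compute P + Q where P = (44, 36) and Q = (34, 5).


P != Q, so use the chord formula.
s = (y2 - y1) / (x2 - x1) = (22) / (43) mod 53 = 19
x3 = s^2 - x1 - x2 mod 53 = 19^2 - 44 - 34 = 18
y3 = s (x1 - x3) - y1 mod 53 = 19 * (44 - 18) - 36 = 34

P + Q = (18, 34)


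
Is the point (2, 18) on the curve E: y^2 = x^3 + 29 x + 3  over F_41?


Check whether y^2 = x^3 + 29 x + 3 (mod 41) for (x, y) = (2, 18).
LHS: y^2 = 18^2 mod 41 = 37
RHS: x^3 + 29 x + 3 = 2^3 + 29*2 + 3 mod 41 = 28
LHS != RHS

No, not on the curve


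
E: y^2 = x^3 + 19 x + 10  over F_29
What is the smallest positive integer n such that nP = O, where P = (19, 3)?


Compute successive multiples of P until we hit O:
  1P = (19, 3)
  2P = (20, 26)
  3P = (26, 10)
  4P = (14, 2)
  5P = (3, 6)
  6P = (11, 10)
  7P = (12, 9)
  8P = (23, 17)
  ... (continuing to 35P)
  35P = O

ord(P) = 35


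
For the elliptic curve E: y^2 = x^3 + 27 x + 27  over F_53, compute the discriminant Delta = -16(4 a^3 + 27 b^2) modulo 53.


4 a^3 + 27 b^2 = 4*27^3 + 27*27^2 = 78732 + 19683 = 98415
Delta = -16 * (98415) = -1574640
Delta mod 53 = 43

Delta = 43 (mod 53)


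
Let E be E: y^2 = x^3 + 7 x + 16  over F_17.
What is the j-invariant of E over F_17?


Delta = -16(4 a^3 + 27 b^2) mod 17 = 5
-1728 * (4 a)^3 = -1728 * (4*7)^3 mod 17 = 13
j = 13 * 5^(-1) mod 17 = 6

j = 6 (mod 17)


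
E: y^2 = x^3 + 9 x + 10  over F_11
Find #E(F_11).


For each x in F_11, count y with y^2 = x^3 + 9 x + 10 mod 11:
  x = 1: RHS = 9, y in [3, 8]  -> 2 point(s)
  x = 2: RHS = 3, y in [5, 6]  -> 2 point(s)
  x = 3: RHS = 9, y in [3, 8]  -> 2 point(s)
  x = 4: RHS = 0, y in [0]  -> 1 point(s)
  x = 5: RHS = 4, y in [2, 9]  -> 2 point(s)
  x = 6: RHS = 5, y in [4, 7]  -> 2 point(s)
  x = 7: RHS = 9, y in [3, 8]  -> 2 point(s)
  x = 8: RHS = 0, y in [0]  -> 1 point(s)
  x = 10: RHS = 0, y in [0]  -> 1 point(s)
Affine points: 15. Add the point at infinity: total = 16.

#E(F_11) = 16


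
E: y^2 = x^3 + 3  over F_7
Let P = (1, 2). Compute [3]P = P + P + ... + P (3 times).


k = 3 = 11_2 (binary, LSB first: 11)
Double-and-add from P = (1, 2):
  bit 0 = 1: acc = O + (1, 2) = (1, 2)
  bit 1 = 1: acc = (1, 2) + (6, 3) = (2, 2)

3P = (2, 2)
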